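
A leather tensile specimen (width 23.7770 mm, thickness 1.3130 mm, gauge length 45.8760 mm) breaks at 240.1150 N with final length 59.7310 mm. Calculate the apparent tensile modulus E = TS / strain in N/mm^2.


TS = F / (w * t) = 240.1150 / (23.7770 * 1.3130) = 7.6913 N/mm^2
strain = (Lf - L0) / L0 = (59.7310 - 45.8760) / 45.8760 = 0.3020
E = TS / strain = 7.6913 / 0.3020 = 25.4669 N/mm^2


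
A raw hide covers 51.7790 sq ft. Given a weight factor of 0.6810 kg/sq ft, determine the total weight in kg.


Formula: Weight = area * weight_per_sqft
Substituting: Weight = 51.7790 * 0.6810
Result: 35.2615 kg


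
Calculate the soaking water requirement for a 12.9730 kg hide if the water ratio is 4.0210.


Formula: Water = hide_weight * ratio
Substituting: Water = 12.9730 * 4.0210
Result: 52.1644 kg


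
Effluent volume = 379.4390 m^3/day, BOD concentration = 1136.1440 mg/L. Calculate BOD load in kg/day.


Formula: BOD_load = volume * conc / 1000
Substituting: BOD_load = 379.4390 * 1136.1440 / 1000
Result: 431.0973 kg/day


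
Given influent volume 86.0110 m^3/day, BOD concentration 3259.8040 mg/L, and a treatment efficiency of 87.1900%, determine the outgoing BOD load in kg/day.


Load_in = volume * conc / 1000 = 86.0110 * 3259.8040 / 1000 = 280.3790 kg/day
Removed = Load_in * eff / 100 = 280.3790 * 87.1900 / 100 = 244.4625 kg/day
Load_out = Load_in - Removed = 280.3790 - 244.4625 = 35.9166 kg/day


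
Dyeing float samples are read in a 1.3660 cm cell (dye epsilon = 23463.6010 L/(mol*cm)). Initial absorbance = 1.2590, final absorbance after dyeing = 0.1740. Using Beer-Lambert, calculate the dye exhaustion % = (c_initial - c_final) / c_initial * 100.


c_initial = A_i / (epsilon * l) = 1.2590 / (23463.6010 * 1.3660) = 3.9281e-05 mol/L
c_final = A_f / (epsilon * l) = 0.1740 / (23463.6010 * 1.3660) = 5.4288e-06 mol/L
Exhaustion = (c_initial - c_final) / c_initial * 100 = (3.9281e-05 - 5.4288e-06) / 3.9281e-05 * 100 = 86.1795 %


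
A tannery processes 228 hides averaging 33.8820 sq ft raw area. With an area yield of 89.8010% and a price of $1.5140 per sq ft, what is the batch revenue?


Raw_total = N * avg_area = 228 * 33.8820 = 7725.0960 sq ft
Finished = Raw_total * yield / 100 = 7725.0960 * 89.8010 / 100 = 6937.2135 sq ft
Value = Finished * price = 6937.2135 * 1.5140 = 10502.9412 $


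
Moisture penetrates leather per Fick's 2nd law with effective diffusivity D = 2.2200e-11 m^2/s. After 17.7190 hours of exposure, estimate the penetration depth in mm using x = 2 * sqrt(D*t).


t = 17.7190 hr * 3600 = 63788.4000 s
D * t = 2.2200e-11 * 63788.4000 = 1.4161e-06
x = 2 * sqrt(D*t) = 2 * sqrt(1.4161e-06) = 0.00238 m = 2.3800 mm


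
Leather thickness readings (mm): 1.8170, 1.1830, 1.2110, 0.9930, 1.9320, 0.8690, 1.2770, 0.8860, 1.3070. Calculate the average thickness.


Formula: Average = sum / n
Substituting: Average = 11.4750 / 9
Result: 1.2750 mm


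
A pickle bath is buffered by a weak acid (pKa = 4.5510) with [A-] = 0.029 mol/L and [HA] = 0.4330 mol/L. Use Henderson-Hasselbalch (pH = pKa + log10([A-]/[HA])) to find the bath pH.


ratio = [A-] / [HA] = 0.029 / 0.4330 = 0.0669746
log10(ratio) = -1.1741
pH = pKa + log10(ratio) = 4.5510 - 1.1741 = 3.3769


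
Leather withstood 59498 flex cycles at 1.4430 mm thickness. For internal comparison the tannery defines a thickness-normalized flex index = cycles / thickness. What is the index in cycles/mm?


Formula: Index = cycles / thickness
Substituting: Index = 59498 / 1.4430
Result: 41232.1552 cycles/mm


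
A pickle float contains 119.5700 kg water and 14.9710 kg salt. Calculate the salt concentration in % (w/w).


Formula: Conc = salt / (water + salt) * 100
Substituting: Conc = 14.9710 / (119.5700 + 14.9710) * 100
Result: 11.1275 %


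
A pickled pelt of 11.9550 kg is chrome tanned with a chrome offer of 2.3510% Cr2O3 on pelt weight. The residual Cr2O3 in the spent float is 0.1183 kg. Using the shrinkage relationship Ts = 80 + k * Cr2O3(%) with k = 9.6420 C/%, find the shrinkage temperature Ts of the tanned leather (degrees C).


Offered = pelt * offer_pct / 100 = 11.9550 * 2.3510 / 100 = 0.2811 kg
Uptake = offered - residual = 0.2811 - 0.1183 = 0.1628 kg
Cr2O3% on pelt = uptake / pelt * 100 = 0.1628 / 11.9550 * 100 = 1.3615 %
Ts = 80 + k * Cr2O3% = 80 + 9.6420 * 1.3615 = 93.1272 C


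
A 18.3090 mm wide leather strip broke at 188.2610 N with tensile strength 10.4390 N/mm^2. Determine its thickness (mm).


Formula: t = F / (TS * w)
Substituting: t = 188.2610 / (10.4390 * 18.3090)
Result: 0.9850 mm


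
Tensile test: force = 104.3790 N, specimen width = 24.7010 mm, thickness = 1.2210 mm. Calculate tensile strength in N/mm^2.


Formula: TS = force / (width * thickness)
Substituting: TS = 104.3790 / (24.7010 * 1.2210)
Result: 3.4609 N/mm^2


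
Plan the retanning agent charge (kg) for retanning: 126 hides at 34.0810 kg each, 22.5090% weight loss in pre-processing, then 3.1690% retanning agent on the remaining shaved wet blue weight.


Total_raw = N * avg_wt = 126 * 34.0810 = 4294.2060 kg
Substrate = Total_raw * (1 - loss/100) = 4294.2060 * (1 - 22.5090/100) = 3327.6232 kg
Retan = Substrate * pct / 100 = 3327.6232 * 3.1690 / 100 = 105.4524 kg


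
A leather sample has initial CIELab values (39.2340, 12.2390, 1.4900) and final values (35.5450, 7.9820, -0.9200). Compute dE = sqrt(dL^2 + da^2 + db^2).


dL = -3.6890, da = -4.2570, db = -2.4100
dE = sqrt((-3.6890)^2 + (-4.2570)^2 + (-2.4100)^2) = 6.1269


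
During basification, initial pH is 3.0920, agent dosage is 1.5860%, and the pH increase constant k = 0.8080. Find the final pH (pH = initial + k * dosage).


Formula: pH_final = pH_initial + k * base_pct
Substituting: pH_final = 3.0920 + 0.8080 * 1.5860
Result: 4.3735


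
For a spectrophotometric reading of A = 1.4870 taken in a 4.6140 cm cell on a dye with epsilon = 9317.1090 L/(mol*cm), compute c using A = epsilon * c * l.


Formula: c = A / (epsilon * l)
Substituting: c = 1.4870 / (9317.1090 * 4.6140)
Result: 3.4590e-05 mol/L


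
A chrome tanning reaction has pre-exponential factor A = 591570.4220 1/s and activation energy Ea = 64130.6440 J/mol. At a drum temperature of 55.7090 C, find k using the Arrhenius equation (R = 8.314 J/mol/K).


T_K = T_C + 273.15 = 55.7090 + 273.15 = 328.8590 K
exponent = -Ea / (R * T_K) = -64130.6440 / (8.314 * 328.8590) = -23.4556
k = A * exp(exponent) = 591570.4220 * exp(-23.4556) = 3.8493e-05 1/s


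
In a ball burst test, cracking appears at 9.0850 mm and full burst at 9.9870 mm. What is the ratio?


Formula: Ratio = crack / burst
Substituting: Ratio = 9.0850 / 9.9870
Result: 0.9097


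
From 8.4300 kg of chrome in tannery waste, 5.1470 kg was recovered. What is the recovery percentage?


Formula: Recovery = recovered / input * 100
Substituting: Recovery = 5.1470 / 8.4300 * 100
Result: 61.0558 %


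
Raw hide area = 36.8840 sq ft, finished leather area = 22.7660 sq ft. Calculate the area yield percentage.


Formula: Yield = finished / raw * 100
Substituting: Yield = 22.7660 / 36.8840 * 100
Result: 61.7232 %


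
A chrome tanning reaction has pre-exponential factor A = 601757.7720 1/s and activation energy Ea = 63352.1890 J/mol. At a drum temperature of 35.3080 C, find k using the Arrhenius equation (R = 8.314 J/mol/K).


T_K = T_C + 273.15 = 35.3080 + 273.15 = 308.4580 K
exponent = -Ea / (R * T_K) = -63352.1890 / (8.314 * 308.4580) = -24.7033
k = A * exp(exponent) = 601757.7720 * exp(-24.7033) = 1.1243e-05 1/s


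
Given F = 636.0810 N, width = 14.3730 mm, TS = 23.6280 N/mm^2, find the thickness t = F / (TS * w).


Formula: t = F / (TS * w)
Substituting: t = 636.0810 / (23.6280 * 14.3730)
Result: 1.8730 mm


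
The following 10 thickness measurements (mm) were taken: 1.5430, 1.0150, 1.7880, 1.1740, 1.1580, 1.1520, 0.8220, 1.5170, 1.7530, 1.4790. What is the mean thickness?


Formula: Average = sum / n
Substituting: Average = 13.4010 / 10
Result: 1.3401 mm


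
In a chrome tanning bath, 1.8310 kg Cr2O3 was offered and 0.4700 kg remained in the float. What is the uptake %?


Formula: Uptake = (offered - residual) / offered * 100
Substituting: Uptake = (1.8310 - 0.4700) / 1.8310 * 100
Result: 74.3310 %


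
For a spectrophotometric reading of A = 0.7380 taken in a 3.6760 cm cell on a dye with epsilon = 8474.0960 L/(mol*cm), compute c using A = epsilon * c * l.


Formula: c = A / (epsilon * l)
Substituting: c = 0.7380 / (8474.0960 * 3.6760)
Result: 2.3691e-05 mol/L


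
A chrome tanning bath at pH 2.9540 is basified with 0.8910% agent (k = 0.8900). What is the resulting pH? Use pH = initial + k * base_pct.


Formula: pH_final = pH_initial + k * base_pct
Substituting: pH_final = 2.9540 + 0.8900 * 0.8910
Result: 3.7470


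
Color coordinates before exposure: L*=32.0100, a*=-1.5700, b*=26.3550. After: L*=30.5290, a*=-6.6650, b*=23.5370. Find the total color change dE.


dL = -1.4810, da = -5.0950, db = -2.8180
dE = sqrt((-1.4810)^2 + (-5.0950)^2 + (-2.8180)^2) = 6.0078


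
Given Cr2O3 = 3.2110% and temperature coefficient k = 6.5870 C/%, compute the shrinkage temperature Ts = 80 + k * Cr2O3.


Formula: Ts = 80 + k * Cr2O3
Substituting: Ts = 80 + 6.5870 * 3.2110
Result: 101.1509 C


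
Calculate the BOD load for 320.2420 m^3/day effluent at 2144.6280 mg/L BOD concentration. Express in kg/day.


Formula: BOD_load = volume * conc / 1000
Substituting: BOD_load = 320.2420 * 2144.6280 / 1000
Result: 686.8000 kg/day


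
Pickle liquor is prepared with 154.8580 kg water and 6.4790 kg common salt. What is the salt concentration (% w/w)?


Formula: Conc = salt / (water + salt) * 100
Substituting: Conc = 6.4790 / (154.8580 + 6.4790) * 100
Result: 4.0158 %


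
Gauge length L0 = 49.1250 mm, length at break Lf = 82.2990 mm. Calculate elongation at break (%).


Formula: Elongation = (Lf - L0) / L0 * 100
Substituting: Elongation = (82.2990 - 49.1250) / 49.1250 * 100
Result: 67.5298 %


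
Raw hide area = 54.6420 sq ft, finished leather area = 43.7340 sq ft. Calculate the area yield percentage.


Formula: Yield = finished / raw * 100
Substituting: Yield = 43.7340 / 54.6420 * 100
Result: 80.0373 %


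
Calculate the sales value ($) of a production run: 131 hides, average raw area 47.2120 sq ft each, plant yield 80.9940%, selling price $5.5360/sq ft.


Raw_total = N * avg_area = 131 * 47.2120 = 6184.7720 sq ft
Finished = Raw_total * yield / 100 = 6184.7720 * 80.9940 / 100 = 5009.2942 sq ft
Value = Finished * price = 5009.2942 * 5.5360 = 27731.4529 $


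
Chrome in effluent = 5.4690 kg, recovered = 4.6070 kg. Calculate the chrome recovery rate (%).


Formula: Recovery = recovered / input * 100
Substituting: Recovery = 4.6070 / 5.4690 * 100
Result: 84.2384 %


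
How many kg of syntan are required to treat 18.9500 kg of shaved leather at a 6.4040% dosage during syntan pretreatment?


Formula: Syntan = substrate * pct / 100
Substituting: Syntan = 18.9500 * 6.4040 / 100
Result: 1.2136 kg


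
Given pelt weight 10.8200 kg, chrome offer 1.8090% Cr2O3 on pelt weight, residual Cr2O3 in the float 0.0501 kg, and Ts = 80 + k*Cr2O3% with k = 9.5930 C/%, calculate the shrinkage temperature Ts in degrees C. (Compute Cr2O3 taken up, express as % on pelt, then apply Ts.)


Offered = pelt * offer_pct / 100 = 10.8200 * 1.8090 / 100 = 0.1957 kg
Uptake = offered - residual = 0.1957 - 0.0501 = 0.1456 kg
Cr2O3% on pelt = uptake / pelt * 100 = 0.1456 / 10.8200 * 100 = 1.3460 %
Ts = 80 + k * Cr2O3% = 80 + 9.5930 * 1.3460 = 92.9119 C


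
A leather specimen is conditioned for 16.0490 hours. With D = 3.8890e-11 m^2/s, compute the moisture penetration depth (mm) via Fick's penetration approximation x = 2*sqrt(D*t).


t = 16.0490 hr * 3600 = 57776.4000 s
D * t = 3.8890e-11 * 57776.4000 = 2.2469e-06
x = 2 * sqrt(D*t) = 2 * sqrt(2.2469e-06) = 0.00299795 m = 2.9979 mm


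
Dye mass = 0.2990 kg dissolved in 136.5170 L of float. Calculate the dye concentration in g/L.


Formula: Conc = dye_mass(kg) / volume(L) * 1000
Substituting: Conc = 0.2990 / 136.5170 * 1000
Result: 2.1902 g/L


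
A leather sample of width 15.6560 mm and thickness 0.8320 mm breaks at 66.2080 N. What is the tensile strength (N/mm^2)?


Formula: TS = force / (width * thickness)
Substituting: TS = 66.2080 / (15.6560 * 0.8320)
Result: 5.0828 N/mm^2


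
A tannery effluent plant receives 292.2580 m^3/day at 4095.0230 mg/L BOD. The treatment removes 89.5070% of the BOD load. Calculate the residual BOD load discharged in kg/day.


Load_in = volume * conc / 1000 = 292.2580 * 4095.0230 / 1000 = 1196.8032 kg/day
Removed = Load_in * eff / 100 = 1196.8032 * 89.5070 / 100 = 1071.2227 kg/day
Load_out = Load_in - Removed = 1196.8032 - 1071.2227 = 125.5806 kg/day


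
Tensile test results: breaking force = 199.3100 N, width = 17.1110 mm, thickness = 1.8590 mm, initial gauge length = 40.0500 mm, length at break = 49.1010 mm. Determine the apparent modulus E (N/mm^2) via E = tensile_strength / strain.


TS = F / (w * t) = 199.3100 / (17.1110 * 1.8590) = 6.2658 N/mm^2
strain = (Lf - L0) / L0 = (49.1010 - 40.0500) / 40.0500 = 0.2260
E = TS / strain = 6.2658 / 0.2260 = 27.7256 N/mm^2


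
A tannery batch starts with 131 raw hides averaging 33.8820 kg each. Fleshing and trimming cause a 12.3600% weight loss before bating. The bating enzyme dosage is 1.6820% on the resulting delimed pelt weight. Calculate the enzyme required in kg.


Total_raw = N * avg_wt = 131 * 33.8820 = 4438.5420 kg
Substrate = Total_raw * (1 - loss/100) = 4438.5420 * (1 - 12.3600/100) = 3889.9382 kg
Enzyme = Substrate * pct / 100 = 3889.9382 * 1.6820 / 100 = 65.4288 kg


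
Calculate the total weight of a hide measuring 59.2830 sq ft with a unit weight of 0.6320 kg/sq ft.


Formula: Weight = area * weight_per_sqft
Substituting: Weight = 59.2830 * 0.6320
Result: 37.4669 kg


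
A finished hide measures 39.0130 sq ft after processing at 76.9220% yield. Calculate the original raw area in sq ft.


Formula: raw = finished * 100 / yield
Substituting: raw = 39.0130 * 100 / 76.9220
Result: 50.7176 sq ft


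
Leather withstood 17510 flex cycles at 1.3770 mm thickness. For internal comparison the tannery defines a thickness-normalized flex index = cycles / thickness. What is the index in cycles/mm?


Formula: Index = cycles / thickness
Substituting: Index = 17510 / 1.3770
Result: 12716.0494 cycles/mm


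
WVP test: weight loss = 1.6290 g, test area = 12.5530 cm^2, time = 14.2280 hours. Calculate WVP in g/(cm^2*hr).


Formula: WVP = loss / (area * time)
Substituting: WVP = 1.6290 / (12.5530 * 14.2280)
Result: 0.00912073 g/(cm^2*hr)


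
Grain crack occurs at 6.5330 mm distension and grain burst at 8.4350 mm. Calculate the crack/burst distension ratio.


Formula: Ratio = crack / burst
Substituting: Ratio = 6.5330 / 8.4350
Result: 0.7745


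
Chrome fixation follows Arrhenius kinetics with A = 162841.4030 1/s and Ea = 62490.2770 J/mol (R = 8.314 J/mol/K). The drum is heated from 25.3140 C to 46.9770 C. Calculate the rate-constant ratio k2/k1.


T1 = 25.3140 + 273.15 = 298.4640 K; T2 = 46.9770 + 273.15 = 320.1270 K
k1 = A * exp(-Ea/(R*T1)) = 162841.4030 * exp(-62490.2770/(8.314*298.4640)) = 1.8830e-06 1/s
k2 = A * exp(-Ea/(R*T2)) = 162841.4030 * exp(-62490.2770/(8.314*320.1270)) = 1.0350e-05 1/s
k2/k1 = 1.0350e-05 / 1.8830e-06 = 5.4967


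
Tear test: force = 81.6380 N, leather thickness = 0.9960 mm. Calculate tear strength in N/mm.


Formula: Tear strength = force / thickness
Substituting: Tear strength = 81.6380 / 0.9960
Result: 81.9659 N/mm


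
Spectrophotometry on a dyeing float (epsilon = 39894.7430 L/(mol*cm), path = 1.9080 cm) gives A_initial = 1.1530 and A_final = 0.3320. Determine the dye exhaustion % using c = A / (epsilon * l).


c_initial = A_i / (epsilon * l) = 1.1530 / (39894.7430 * 1.9080) = 1.5147e-05 mol/L
c_final = A_f / (epsilon * l) = 0.3320 / (39894.7430 * 1.9080) = 4.3616e-06 mol/L
Exhaustion = (c_initial - c_final) / c_initial * 100 = (1.5147e-05 - 4.3616e-06) / 1.5147e-05 * 100 = 71.2056 %


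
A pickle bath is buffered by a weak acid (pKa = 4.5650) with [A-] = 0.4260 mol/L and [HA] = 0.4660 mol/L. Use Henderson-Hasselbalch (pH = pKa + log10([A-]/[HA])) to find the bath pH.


ratio = [A-] / [HA] = 0.4260 / 0.4660 = 0.9142
log10(ratio) = -0.0389763
pH = pKa + log10(ratio) = 4.5650 - 0.0389763 = 4.5260


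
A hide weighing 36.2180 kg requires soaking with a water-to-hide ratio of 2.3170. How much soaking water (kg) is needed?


Formula: Water = hide_weight * ratio
Substituting: Water = 36.2180 * 2.3170
Result: 83.9171 kg


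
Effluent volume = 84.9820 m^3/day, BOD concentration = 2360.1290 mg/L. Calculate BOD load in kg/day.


Formula: BOD_load = volume * conc / 1000
Substituting: BOD_load = 84.9820 * 2360.1290 / 1000
Result: 200.5685 kg/day


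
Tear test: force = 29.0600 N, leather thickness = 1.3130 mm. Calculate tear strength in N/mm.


Formula: Tear strength = force / thickness
Substituting: Tear strength = 29.0600 / 1.3130
Result: 22.1325 N/mm


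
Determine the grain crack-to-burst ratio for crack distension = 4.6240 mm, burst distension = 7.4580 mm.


Formula: Ratio = crack / burst
Substituting: Ratio = 4.6240 / 7.4580
Result: 0.6200


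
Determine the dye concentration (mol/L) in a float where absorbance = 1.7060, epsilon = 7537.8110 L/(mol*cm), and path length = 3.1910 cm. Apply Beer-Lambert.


Formula: c = A / (epsilon * l)
Substituting: c = 1.7060 / (7537.8110 * 3.1910)
Result: 7.0926e-05 mol/L


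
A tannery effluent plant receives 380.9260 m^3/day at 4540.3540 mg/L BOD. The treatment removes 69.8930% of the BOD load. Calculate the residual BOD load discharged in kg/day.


Load_in = volume * conc / 1000 = 380.9260 * 4540.3540 / 1000 = 1729.5389 kg/day
Removed = Load_in * eff / 100 = 1729.5389 * 69.8930 / 100 = 1208.8266 kg/day
Load_out = Load_in - Removed = 1729.5389 - 1208.8266 = 520.7123 kg/day


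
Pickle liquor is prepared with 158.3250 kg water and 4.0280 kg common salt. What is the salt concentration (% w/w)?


Formula: Conc = salt / (water + salt) * 100
Substituting: Conc = 4.0280 / (158.3250 + 4.0280) * 100
Result: 2.4810 %


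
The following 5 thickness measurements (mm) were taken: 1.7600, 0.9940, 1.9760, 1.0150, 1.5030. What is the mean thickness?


Formula: Average = sum / n
Substituting: Average = 7.2480 / 5
Result: 1.4496 mm


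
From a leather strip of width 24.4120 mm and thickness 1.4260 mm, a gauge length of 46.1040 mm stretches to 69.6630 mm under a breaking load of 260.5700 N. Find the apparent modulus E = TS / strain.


TS = F / (w * t) = 260.5700 / (24.4120 * 1.4260) = 7.4852 N/mm^2
strain = (Lf - L0) / L0 = (69.6630 - 46.1040) / 46.1040 = 0.5110
E = TS / strain = 7.4852 / 0.5110 = 14.6482 N/mm^2


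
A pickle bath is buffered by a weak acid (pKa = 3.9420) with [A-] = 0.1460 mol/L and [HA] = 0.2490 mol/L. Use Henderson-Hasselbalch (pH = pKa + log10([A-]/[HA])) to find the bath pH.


ratio = [A-] / [HA] = 0.1460 / 0.2490 = 0.5863
log10(ratio) = -0.2318
pH = pKa + log10(ratio) = 3.9420 - 0.2318 = 3.7102


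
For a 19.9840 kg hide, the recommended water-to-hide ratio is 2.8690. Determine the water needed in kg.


Formula: Water = hide_weight * ratio
Substituting: Water = 19.9840 * 2.8690
Result: 57.3341 kg


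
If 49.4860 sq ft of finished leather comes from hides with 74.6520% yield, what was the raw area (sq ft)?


Formula: raw = finished * 100 / yield
Substituting: raw = 49.4860 * 100 / 74.6520
Result: 66.2889 sq ft


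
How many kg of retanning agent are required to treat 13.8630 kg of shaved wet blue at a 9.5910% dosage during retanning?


Formula: Retan = substrate * pct / 100
Substituting: Retan = 13.8630 * 9.5910 / 100
Result: 1.3296 kg


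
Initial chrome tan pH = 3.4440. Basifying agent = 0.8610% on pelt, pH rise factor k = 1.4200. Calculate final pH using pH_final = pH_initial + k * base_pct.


Formula: pH_final = pH_initial + k * base_pct
Substituting: pH_final = 3.4440 + 1.4200 * 0.8610
Result: 4.6666


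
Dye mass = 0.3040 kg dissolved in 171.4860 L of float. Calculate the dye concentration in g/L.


Formula: Conc = dye_mass(kg) / volume(L) * 1000
Substituting: Conc = 0.3040 / 171.4860 * 1000
Result: 1.7727 g/L


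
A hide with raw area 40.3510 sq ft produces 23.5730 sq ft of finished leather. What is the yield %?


Formula: Yield = finished / raw * 100
Substituting: Yield = 23.5730 / 40.3510 * 100
Result: 58.4199 %


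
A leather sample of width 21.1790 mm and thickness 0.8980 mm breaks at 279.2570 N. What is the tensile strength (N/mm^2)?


Formula: TS = force / (width * thickness)
Substituting: TS = 279.2570 / (21.1790 * 0.8980)
Result: 14.6833 N/mm^2


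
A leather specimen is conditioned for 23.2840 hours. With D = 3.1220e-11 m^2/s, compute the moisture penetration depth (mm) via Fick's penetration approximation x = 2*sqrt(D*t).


t = 23.2840 hr * 3600 = 83822.4000 s
D * t = 3.1220e-11 * 83822.4000 = 2.6169e-06
x = 2 * sqrt(D*t) = 2 * sqrt(2.6169e-06) = 0.00323539 m = 3.2354 mm


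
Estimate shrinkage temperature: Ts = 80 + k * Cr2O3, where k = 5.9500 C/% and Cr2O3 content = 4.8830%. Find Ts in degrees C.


Formula: Ts = 80 + k * Cr2O3
Substituting: Ts = 80 + 5.9500 * 4.8830
Result: 109.0538 C


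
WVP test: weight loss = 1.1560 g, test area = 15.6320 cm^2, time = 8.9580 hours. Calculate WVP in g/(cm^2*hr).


Formula: WVP = loss / (area * time)
Substituting: WVP = 1.1560 / (15.6320 * 8.9580)
Result: 0.00825529 g/(cm^2*hr)


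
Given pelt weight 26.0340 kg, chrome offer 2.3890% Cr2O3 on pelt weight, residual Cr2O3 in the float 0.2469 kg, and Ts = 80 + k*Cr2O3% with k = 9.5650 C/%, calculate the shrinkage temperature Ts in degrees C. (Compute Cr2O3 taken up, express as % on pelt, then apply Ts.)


Offered = pelt * offer_pct / 100 = 26.0340 * 2.3890 / 100 = 0.6220 kg
Uptake = offered - residual = 0.6220 - 0.2469 = 0.3751 kg
Cr2O3% on pelt = uptake / pelt * 100 = 0.3751 / 26.0340 * 100 = 1.4406 %
Ts = 80 + k * Cr2O3% = 80 + 9.5650 * 1.4406 = 93.7796 C


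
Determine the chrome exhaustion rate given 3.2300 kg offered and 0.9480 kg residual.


Formula: Uptake = (offered - residual) / offered * 100
Substituting: Uptake = (3.2300 - 0.9480) / 3.2300 * 100
Result: 70.6502 %


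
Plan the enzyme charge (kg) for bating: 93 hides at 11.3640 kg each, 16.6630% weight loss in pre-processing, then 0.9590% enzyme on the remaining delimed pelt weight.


Total_raw = N * avg_wt = 93 * 11.3640 = 1056.8520 kg
Substrate = Total_raw * (1 - loss/100) = 1056.8520 * (1 - 16.6630/100) = 880.7488 kg
Enzyme = Substrate * pct / 100 = 880.7488 * 0.9590 / 100 = 8.4464 kg


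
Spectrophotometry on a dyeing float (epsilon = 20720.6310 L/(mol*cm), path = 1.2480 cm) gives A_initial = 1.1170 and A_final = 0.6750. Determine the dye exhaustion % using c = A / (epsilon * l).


c_initial = A_i / (epsilon * l) = 1.1170 / (20720.6310 * 1.2480) = 4.3195e-05 mol/L
c_final = A_f / (epsilon * l) = 0.6750 / (20720.6310 * 1.2480) = 2.6103e-05 mol/L
Exhaustion = (c_initial - c_final) / c_initial * 100 = (4.3195e-05 - 2.6103e-05) / 4.3195e-05 * 100 = 39.5703 %


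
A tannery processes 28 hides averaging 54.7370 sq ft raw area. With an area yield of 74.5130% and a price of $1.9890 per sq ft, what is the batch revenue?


Raw_total = N * avg_area = 28 * 54.7370 = 1532.6360 sq ft
Finished = Raw_total * yield / 100 = 1532.6360 * 74.5130 / 100 = 1142.0131 sq ft
Value = Finished * price = 1142.0131 * 1.9890 = 2271.4640 $


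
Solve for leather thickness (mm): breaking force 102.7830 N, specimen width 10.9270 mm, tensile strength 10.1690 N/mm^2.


Formula: t = F / (TS * w)
Substituting: t = 102.7830 / (10.1690 * 10.9270)
Result: 0.9250 mm


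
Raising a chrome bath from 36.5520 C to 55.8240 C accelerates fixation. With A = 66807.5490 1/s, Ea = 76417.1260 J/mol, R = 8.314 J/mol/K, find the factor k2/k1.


T1 = 36.5520 + 273.15 = 309.7020 K; T2 = 55.8240 + 273.15 = 328.9740 K
k1 = A * exp(-Ea/(R*T1)) = 66807.5490 * exp(-76417.1260/(8.314*309.7020)) = 8.6253e-09 1/s
k2 = A * exp(-Ea/(R*T2)) = 66807.5490 * exp(-76417.1260/(8.314*328.9740)) = 4.9073e-08 1/s
k2/k1 = 4.9073e-08 / 8.6253e-09 = 5.6894


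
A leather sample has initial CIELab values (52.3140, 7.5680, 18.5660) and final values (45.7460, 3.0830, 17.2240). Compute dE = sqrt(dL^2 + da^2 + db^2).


dL = -6.5680, da = -4.4850, db = -1.3420
dE = sqrt((-6.5680)^2 + (-4.4850)^2 + (-1.3420)^2) = 8.0657


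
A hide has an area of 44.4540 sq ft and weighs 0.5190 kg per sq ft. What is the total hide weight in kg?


Formula: Weight = area * weight_per_sqft
Substituting: Weight = 44.4540 * 0.5190
Result: 23.0716 kg


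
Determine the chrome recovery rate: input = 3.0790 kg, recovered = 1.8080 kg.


Formula: Recovery = recovered / input * 100
Substituting: Recovery = 1.8080 / 3.0790 * 100
Result: 58.7204 %


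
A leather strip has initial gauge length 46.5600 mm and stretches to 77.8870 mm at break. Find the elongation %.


Formula: Elongation = (Lf - L0) / L0 * 100
Substituting: Elongation = (77.8870 - 46.5600) / 46.5600 * 100
Result: 67.2831 %


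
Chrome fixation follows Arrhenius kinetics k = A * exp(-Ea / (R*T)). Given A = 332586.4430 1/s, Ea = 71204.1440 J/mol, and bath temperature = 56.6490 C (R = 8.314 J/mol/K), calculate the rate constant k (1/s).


T_K = T_C + 273.15 = 56.6490 + 273.15 = 329.7990 K
exponent = -Ea / (R * T_K) = -71204.1440 / (8.314 * 329.7990) = -25.9684
k = A * exp(exponent) = 332586.4430 * exp(-25.9684) = 1.7537e-06 1/s


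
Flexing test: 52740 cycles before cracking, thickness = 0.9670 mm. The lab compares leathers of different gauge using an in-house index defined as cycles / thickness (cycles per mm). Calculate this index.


Formula: Index = cycles / thickness
Substituting: Index = 52740 / 0.9670
Result: 54539.8139 cycles/mm


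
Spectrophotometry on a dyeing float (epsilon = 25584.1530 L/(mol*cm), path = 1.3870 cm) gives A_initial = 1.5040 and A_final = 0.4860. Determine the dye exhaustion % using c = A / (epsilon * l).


c_initial = A_i / (epsilon * l) = 1.5040 / (25584.1530 * 1.3870) = 4.2384e-05 mol/L
c_final = A_f / (epsilon * l) = 0.4860 / (25584.1530 * 1.3870) = 1.3696e-05 mol/L
Exhaustion = (c_initial - c_final) / c_initial * 100 = (4.2384e-05 - 1.3696e-05) / 4.2384e-05 * 100 = 67.6862 %


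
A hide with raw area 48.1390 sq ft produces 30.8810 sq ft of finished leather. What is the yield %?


Formula: Yield = finished / raw * 100
Substituting: Yield = 30.8810 / 48.1390 * 100
Result: 64.1496 %


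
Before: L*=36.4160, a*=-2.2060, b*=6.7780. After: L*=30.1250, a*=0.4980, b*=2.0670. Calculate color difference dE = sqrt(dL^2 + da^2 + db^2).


dL = -6.2910, da = 2.7040, db = -4.7110
dE = sqrt((-6.2910)^2 + 2.7040^2 + (-4.7110)^2) = 8.3115


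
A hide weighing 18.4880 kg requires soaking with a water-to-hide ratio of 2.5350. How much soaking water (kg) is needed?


Formula: Water = hide_weight * ratio
Substituting: Water = 18.4880 * 2.5350
Result: 46.8671 kg


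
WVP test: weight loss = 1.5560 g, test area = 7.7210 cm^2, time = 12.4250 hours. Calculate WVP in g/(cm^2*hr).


Formula: WVP = loss / (area * time)
Substituting: WVP = 1.5560 / (7.7210 * 12.4250)
Result: 0.0162196 g/(cm^2*hr)


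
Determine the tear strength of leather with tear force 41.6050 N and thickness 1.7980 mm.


Formula: Tear strength = force / thickness
Substituting: Tear strength = 41.6050 / 1.7980
Result: 23.1396 N/mm


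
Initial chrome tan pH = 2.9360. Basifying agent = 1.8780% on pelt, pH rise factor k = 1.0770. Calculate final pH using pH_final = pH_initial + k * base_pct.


Formula: pH_final = pH_initial + k * base_pct
Substituting: pH_final = 2.9360 + 1.0770 * 1.8780
Result: 4.9586


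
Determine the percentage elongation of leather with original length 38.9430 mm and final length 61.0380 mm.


Formula: Elongation = (Lf - L0) / L0 * 100
Substituting: Elongation = (61.0380 - 38.9430) / 38.9430 * 100
Result: 56.7368 %


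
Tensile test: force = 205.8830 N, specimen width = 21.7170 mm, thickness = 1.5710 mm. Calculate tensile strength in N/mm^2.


Formula: TS = force / (width * thickness)
Substituting: TS = 205.8830 / (21.7170 * 1.5710)
Result: 6.0345 N/mm^2


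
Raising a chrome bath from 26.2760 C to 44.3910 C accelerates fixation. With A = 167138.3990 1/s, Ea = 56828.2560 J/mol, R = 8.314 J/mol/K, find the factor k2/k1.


T1 = 26.2760 + 273.15 = 299.4260 K; T2 = 44.3910 + 273.15 = 317.5410 K
k1 = A * exp(-Ea/(R*T1)) = 167138.3990 * exp(-56828.2560/(8.314*299.4260)) = 2.0374e-05 1/s
k2 = A * exp(-Ea/(R*T2)) = 167138.3990 * exp(-56828.2560/(8.314*317.5410)) = 7.4928e-05 1/s
k2/k1 = 7.4928e-05 / 2.0374e-05 = 3.6777


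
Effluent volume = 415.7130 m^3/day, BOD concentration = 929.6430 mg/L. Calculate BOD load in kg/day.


Formula: BOD_load = volume * conc / 1000
Substituting: BOD_load = 415.7130 * 929.6430 / 1000
Result: 386.4647 kg/day


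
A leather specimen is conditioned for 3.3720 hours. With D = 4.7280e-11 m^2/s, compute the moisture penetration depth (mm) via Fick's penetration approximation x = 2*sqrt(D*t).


t = 3.3720 hr * 3600 = 12139.2000 s
D * t = 4.7280e-11 * 12139.2000 = 5.7394e-07
x = 2 * sqrt(D*t) = 2 * sqrt(5.7394e-07) = 0.00151518 m = 1.5152 mm


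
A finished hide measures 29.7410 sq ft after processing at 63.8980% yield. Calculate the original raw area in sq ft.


Formula: raw = finished * 100 / yield
Substituting: raw = 29.7410 * 100 / 63.8980
Result: 46.5445 sq ft


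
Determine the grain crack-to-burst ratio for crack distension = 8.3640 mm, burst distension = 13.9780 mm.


Formula: Ratio = crack / burst
Substituting: Ratio = 8.3640 / 13.9780
Result: 0.5984


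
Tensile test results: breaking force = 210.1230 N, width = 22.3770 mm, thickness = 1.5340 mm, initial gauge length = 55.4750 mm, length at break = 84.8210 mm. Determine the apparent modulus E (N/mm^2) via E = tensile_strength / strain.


TS = F / (w * t) = 210.1230 / (22.3770 * 1.5340) = 6.1213 N/mm^2
strain = (Lf - L0) / L0 = (84.8210 - 55.4750) / 55.4750 = 0.5290
E = TS / strain = 6.1213 / 0.5290 = 11.5716 N/mm^2


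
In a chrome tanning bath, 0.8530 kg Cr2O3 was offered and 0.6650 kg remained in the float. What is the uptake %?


Formula: Uptake = (offered - residual) / offered * 100
Substituting: Uptake = (0.8530 - 0.6650) / 0.8530 * 100
Result: 22.0399 %


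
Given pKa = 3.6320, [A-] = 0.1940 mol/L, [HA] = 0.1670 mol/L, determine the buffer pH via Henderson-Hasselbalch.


ratio = [A-] / [HA] = 0.1940 / 0.1670 = 1.1617
log10(ratio) = 0.0650853
pH = pKa + log10(ratio) = 3.6320 + 0.0650853 = 3.6971


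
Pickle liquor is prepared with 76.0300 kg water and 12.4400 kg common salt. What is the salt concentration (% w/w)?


Formula: Conc = salt / (water + salt) * 100
Substituting: Conc = 12.4400 / (76.0300 + 12.4400) * 100
Result: 14.0613 %


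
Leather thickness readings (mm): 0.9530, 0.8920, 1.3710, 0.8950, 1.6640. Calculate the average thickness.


Formula: Average = sum / n
Substituting: Average = 5.7750 / 5
Result: 1.1550 mm


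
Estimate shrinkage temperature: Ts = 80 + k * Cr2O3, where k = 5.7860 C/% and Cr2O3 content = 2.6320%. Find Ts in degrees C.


Formula: Ts = 80 + k * Cr2O3
Substituting: Ts = 80 + 5.7860 * 2.6320
Result: 95.2288 C


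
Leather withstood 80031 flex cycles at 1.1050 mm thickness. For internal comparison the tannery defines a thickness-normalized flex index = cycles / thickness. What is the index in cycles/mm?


Formula: Index = cycles / thickness
Substituting: Index = 80031 / 1.1050
Result: 72426.2443 cycles/mm


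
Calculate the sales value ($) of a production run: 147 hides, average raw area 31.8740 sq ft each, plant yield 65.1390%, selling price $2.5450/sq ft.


Raw_total = N * avg_area = 147 * 31.8740 = 4685.4780 sq ft
Finished = Raw_total * yield / 100 = 4685.4780 * 65.1390 / 100 = 3052.0735 sq ft
Value = Finished * price = 3052.0735 * 2.5450 = 7767.5271 $


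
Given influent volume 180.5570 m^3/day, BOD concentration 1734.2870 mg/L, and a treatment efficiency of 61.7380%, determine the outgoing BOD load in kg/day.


Load_in = volume * conc / 1000 = 180.5570 * 1734.2870 / 1000 = 313.1377 kg/day
Removed = Load_in * eff / 100 = 313.1377 * 61.7380 / 100 = 193.3249 kg/day
Load_out = Load_in - Removed = 313.1377 - 193.3249 = 119.8127 kg/day


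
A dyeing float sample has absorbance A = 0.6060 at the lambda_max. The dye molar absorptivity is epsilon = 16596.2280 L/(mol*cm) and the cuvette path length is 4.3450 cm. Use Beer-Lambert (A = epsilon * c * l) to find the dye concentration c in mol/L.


Formula: c = A / (epsilon * l)
Substituting: c = 0.6060 / (16596.2280 * 4.3450)
Result: 8.4038e-06 mol/L


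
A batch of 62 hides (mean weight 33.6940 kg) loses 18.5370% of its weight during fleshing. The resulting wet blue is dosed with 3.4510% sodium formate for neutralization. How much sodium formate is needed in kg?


Total_raw = N * avg_wt = 62 * 33.6940 = 2089.0280 kg
Substrate = Total_raw * (1 - loss/100) = 2089.0280 * (1 - 18.5370/100) = 1701.7849 kg
Neutralizer = Substrate * pct / 100 = 1701.7849 * 3.4510 / 100 = 58.7286 kg


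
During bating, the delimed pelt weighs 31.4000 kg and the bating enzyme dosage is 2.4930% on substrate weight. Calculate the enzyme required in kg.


Formula: Enzyme = substrate * pct / 100
Substituting: Enzyme = 31.4000 * 2.4930 / 100
Result: 0.7828 kg


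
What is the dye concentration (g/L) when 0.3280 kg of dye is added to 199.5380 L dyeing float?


Formula: Conc = dye_mass(kg) / volume(L) * 1000
Substituting: Conc = 0.3280 / 199.5380 * 1000
Result: 1.6438 g/L


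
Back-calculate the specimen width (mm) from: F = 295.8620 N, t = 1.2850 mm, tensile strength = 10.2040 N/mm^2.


Formula: w = F / (TS * t)
Substituting: w = 295.8620 / (10.2040 * 1.2850)
Result: 22.5640 mm


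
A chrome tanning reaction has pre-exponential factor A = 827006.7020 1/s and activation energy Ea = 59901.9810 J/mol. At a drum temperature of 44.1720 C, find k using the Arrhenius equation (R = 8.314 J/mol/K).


T_K = T_C + 273.15 = 44.1720 + 273.15 = 317.3220 K
exponent = -Ea / (R * T_K) = -59901.9810 / (8.314 * 317.3220) = -22.7055
k = A * exp(exponent) = 827006.7020 * exp(-22.7055) = 1.1393e-04 1/s


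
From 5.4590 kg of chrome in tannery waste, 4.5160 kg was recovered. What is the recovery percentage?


Formula: Recovery = recovered / input * 100
Substituting: Recovery = 4.5160 / 5.4590 * 100
Result: 82.7258 %


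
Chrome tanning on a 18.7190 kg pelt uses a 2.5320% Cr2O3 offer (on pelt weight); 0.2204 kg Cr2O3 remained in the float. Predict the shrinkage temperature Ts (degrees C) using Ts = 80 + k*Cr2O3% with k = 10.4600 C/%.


Offered = pelt * offer_pct / 100 = 18.7190 * 2.5320 / 100 = 0.4740 kg
Uptake = offered - residual = 0.4740 - 0.2204 = 0.2536 kg
Cr2O3% on pelt = uptake / pelt * 100 = 0.2536 / 18.7190 * 100 = 1.3546 %
Ts = 80 + k * Cr2O3% = 80 + 10.4600 * 1.3546 = 94.1690 C


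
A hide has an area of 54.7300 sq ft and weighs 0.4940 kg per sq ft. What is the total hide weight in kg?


Formula: Weight = area * weight_per_sqft
Substituting: Weight = 54.7300 * 0.4940
Result: 27.0366 kg


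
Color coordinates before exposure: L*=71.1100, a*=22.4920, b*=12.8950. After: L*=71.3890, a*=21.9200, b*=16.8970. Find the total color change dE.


dL = 0.2790, da = -0.5720, db = 4.0020
dE = sqrt(0.2790^2 + (-0.5720)^2 + 4.0020^2) = 4.0523


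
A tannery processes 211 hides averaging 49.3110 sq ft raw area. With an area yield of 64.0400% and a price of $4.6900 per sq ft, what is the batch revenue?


Raw_total = N * avg_area = 211 * 49.3110 = 10404.6210 sq ft
Finished = Raw_total * yield / 100 = 10404.6210 * 64.0400 / 100 = 6663.1193 sq ft
Value = Finished * price = 6663.1193 * 4.6900 = 31250.0295 $


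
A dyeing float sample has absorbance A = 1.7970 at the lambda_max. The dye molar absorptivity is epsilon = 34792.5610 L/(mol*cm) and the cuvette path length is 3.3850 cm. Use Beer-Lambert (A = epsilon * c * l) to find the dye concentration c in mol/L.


Formula: c = A / (epsilon * l)
Substituting: c = 1.7970 / (34792.5610 * 3.3850)
Result: 1.5258e-05 mol/L


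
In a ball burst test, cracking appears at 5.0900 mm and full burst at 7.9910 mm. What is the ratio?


Formula: Ratio = crack / burst
Substituting: Ratio = 5.0900 / 7.9910
Result: 0.6370


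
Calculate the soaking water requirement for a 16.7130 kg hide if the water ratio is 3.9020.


Formula: Water = hide_weight * ratio
Substituting: Water = 16.7130 * 3.9020
Result: 65.2141 kg


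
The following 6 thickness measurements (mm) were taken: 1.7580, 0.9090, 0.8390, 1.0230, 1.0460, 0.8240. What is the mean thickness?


Formula: Average = sum / n
Substituting: Average = 6.3990 / 6
Result: 1.0665 mm


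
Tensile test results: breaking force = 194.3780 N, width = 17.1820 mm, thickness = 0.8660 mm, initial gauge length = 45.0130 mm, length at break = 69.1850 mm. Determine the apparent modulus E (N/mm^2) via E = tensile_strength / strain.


TS = F / (w * t) = 194.3780 / (17.1820 * 0.8660) = 13.0634 N/mm^2
strain = (Lf - L0) / L0 = (69.1850 - 45.0130) / 45.0130 = 0.5370
E = TS / strain = 13.0634 / 0.5370 = 24.3266 N/mm^2


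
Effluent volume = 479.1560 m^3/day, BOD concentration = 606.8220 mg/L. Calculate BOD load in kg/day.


Formula: BOD_load = volume * conc / 1000
Substituting: BOD_load = 479.1560 * 606.8220 / 1000
Result: 290.7624 kg/day


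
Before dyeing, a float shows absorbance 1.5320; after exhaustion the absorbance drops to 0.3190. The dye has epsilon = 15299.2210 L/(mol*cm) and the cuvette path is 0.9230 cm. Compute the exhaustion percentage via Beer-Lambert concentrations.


c_initial = A_i / (epsilon * l) = 1.5320 / (15299.2210 * 0.9230) = 1.0849e-04 mol/L
c_final = A_f / (epsilon * l) = 0.3190 / (15299.2210 * 0.9230) = 2.2590e-05 mol/L
Exhaustion = (c_initial - c_final) / c_initial * 100 = (1.0849e-04 - 2.2590e-05) / 1.0849e-04 * 100 = 79.1775 %


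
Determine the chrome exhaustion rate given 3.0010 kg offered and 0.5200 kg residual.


Formula: Uptake = (offered - residual) / offered * 100
Substituting: Uptake = (3.0010 - 0.5200) / 3.0010 * 100
Result: 82.6724 %


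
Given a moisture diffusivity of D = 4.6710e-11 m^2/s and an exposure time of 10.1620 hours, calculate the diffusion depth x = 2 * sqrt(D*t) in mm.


t = 10.1620 hr * 3600 = 36583.2000 s
D * t = 4.6710e-11 * 36583.2000 = 1.7088e-06
x = 2 * sqrt(D*t) = 2 * sqrt(1.7088e-06) = 0.00261442 m = 2.6144 mm


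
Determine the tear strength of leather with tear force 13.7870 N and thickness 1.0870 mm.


Formula: Tear strength = force / thickness
Substituting: Tear strength = 13.7870 / 1.0870
Result: 12.6835 N/mm


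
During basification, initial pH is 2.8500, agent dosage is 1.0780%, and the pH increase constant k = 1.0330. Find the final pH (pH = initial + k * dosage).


Formula: pH_final = pH_initial + k * base_pct
Substituting: pH_final = 2.8500 + 1.0330 * 1.0780
Result: 3.9636


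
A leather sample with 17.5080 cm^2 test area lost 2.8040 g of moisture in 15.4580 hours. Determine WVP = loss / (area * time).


Formula: WVP = loss / (area * time)
Substituting: WVP = 2.8040 / (17.5080 * 15.4580)
Result: 0.0103607 g/(cm^2*hr)


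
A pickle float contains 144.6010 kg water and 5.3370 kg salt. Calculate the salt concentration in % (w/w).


Formula: Conc = salt / (water + salt) * 100
Substituting: Conc = 5.3370 / (144.6010 + 5.3370) * 100
Result: 3.5595 %


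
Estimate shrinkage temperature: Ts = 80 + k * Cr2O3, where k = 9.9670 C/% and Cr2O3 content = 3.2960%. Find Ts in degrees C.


Formula: Ts = 80 + k * Cr2O3
Substituting: Ts = 80 + 9.9670 * 3.2960
Result: 112.8512 C
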